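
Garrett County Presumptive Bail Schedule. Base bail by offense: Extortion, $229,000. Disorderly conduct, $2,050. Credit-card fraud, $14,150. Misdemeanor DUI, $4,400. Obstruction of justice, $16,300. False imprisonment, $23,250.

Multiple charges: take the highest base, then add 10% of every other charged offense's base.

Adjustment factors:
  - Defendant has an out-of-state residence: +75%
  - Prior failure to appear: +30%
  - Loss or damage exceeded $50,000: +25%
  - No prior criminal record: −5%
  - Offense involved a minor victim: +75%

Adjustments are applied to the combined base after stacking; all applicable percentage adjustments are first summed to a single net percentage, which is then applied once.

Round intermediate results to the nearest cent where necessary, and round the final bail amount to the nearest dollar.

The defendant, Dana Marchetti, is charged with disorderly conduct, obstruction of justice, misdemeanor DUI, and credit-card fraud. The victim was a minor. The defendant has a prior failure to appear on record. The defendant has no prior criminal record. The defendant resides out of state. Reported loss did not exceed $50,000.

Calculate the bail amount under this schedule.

$50,490

Base amounts from the schedule: disorderly conduct $2,050; obstruction of justice $16,300; misdemeanor DUI $4,400; credit-card fraud $14,150.
Stacking rule: highest base plus 10% of each additional charge. Highest is obstruction of justice at $16,300. Additional: $2,050 × 10% = $205; $4,400 × 10% = $440; $14,150 × 10% = $1,415. Combined base = $16,300 + $2,060 = $18,360.
Net percentage adjustment: +75% +30% −5% +75% = +175%. $18,360 × 2.75 = $50,490.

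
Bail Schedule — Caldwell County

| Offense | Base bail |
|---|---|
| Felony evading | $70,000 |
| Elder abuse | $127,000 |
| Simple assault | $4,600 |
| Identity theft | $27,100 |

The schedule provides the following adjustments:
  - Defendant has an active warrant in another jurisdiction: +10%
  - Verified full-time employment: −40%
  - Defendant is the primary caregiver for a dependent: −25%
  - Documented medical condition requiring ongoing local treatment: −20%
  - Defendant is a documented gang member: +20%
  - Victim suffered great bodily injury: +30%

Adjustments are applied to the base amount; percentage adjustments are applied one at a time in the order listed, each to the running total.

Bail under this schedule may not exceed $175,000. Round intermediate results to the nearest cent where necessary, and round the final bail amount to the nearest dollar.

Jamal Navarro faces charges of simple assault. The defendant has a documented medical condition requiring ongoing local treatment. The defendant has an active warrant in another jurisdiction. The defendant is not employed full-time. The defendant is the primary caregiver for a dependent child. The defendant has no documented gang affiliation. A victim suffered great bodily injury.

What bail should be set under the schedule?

Base amounts from the schedule: simple assault $4,600.
Single charge. Combined base = $4,600.
Defendant has an active warrant in another jurisdiction (+10%): $4,600 × 1.1 = $5,060.
Defendant is the primary caregiver for a dependent (−25%): $5,060 × 0.75 = $3,795.
Documented medical condition requiring ongoing local treatment (−20%): $3,795 × 0.8 = $3,036.
Victim suffered great bodily injury (+30%): $3,036 × 1.3 = $3,946.80.
$3,946.80 is within the $175,000 maximum.
Rounded to the nearest dollar: $3,947.

$3,947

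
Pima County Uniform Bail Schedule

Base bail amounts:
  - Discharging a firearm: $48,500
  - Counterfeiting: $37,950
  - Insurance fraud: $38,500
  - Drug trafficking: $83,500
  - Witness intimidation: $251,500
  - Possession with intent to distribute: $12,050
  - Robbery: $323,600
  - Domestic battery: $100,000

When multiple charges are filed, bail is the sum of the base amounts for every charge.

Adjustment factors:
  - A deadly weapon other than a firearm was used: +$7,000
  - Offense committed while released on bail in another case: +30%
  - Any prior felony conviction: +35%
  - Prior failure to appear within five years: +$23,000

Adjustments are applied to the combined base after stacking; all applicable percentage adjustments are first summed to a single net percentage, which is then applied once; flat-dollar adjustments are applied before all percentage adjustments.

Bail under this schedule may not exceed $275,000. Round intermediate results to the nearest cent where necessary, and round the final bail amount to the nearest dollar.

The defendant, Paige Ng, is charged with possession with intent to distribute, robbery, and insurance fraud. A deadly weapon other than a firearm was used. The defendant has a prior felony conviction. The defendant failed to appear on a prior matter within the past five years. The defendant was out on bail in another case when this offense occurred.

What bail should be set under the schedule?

$275,000

Base amounts from the schedule: possession with intent to distribute $12,050; robbery $323,600; insurance fraud $38,500.
Stacking rule: sum of all bases. $12,050 + $323,600 + $38,500 = $374,150.
A deadly weapon other than a firearm was used (+$7,000 flat): $374,150 + $7,000 = $381,150.
Prior failure to appear within five years (+$23,000 flat): $381,150 + $23,000 = $404,150.
Net percentage adjustment: +30% +35% = +65%. $404,150 × 1.65 = $666,847.50.
Result $666,847.50 exceeds the maximum of $275,000; bail is capped at $275,000.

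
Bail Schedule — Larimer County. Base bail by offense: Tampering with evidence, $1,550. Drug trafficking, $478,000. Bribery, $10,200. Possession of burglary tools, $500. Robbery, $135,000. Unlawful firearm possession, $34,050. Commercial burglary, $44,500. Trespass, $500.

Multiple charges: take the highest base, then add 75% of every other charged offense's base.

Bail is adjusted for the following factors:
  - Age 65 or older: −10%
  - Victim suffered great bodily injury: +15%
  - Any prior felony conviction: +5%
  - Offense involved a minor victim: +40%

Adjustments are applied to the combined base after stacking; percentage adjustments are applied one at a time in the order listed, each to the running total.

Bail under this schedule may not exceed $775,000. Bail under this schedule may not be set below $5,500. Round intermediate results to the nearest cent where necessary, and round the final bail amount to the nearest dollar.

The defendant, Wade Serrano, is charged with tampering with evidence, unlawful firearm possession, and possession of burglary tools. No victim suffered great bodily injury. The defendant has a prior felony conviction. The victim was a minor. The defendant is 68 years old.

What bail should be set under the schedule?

$47,082

Base amounts from the schedule: tampering with evidence $1,550; unlawful firearm possession $34,050; possession of burglary tools $500.
Stacking rule: highest base plus 75% of each additional charge. Highest is unlawful firearm possession at $34,050. Additional: $1,550 × 75% = $1,162.50; $500 × 75% = $375. Combined base = $34,050 + $1,537.50 = $35,587.50.
Age 65 or older (−10%): $35,587.50 × 0.9 = $32,028.75.
Any prior felony conviction (+5%): $32,028.75 × 1.05 = $33,630.19.
Offense involved a minor victim (+40%): $33,630.19 × 1.4 = $47,082.27.
$47,082.27 is within the $775,000 maximum.
$47,082.27 is at or above the $5,500 minimum.
Rounded to the nearest dollar: $47,082.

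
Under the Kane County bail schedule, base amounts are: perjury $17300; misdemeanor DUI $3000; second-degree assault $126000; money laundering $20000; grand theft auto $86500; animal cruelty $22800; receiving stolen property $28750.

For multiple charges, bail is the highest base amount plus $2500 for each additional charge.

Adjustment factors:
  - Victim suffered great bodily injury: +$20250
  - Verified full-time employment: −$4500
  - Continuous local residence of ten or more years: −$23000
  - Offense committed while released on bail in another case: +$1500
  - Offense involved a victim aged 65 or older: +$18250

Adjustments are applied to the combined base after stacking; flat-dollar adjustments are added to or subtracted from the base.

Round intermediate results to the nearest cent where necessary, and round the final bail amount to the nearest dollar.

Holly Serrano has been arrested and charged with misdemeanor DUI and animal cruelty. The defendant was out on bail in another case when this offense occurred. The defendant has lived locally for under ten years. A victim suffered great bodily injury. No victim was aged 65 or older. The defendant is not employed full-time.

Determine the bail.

$47050

Base amounts from the schedule: misdemeanor DUI $3000; animal cruelty $22800.
Stacking rule: highest base plus $2500 per additional charge. Highest is animal cruelty at $22800; 1 additional charge → +$2500. Combined base = $25300.
Victim suffered great bodily injury (+$20250 flat): $25300 + $20250 = $45550.
Offense committed while released on bail in another case (+$1500 flat): $45550 + $1500 = $47050.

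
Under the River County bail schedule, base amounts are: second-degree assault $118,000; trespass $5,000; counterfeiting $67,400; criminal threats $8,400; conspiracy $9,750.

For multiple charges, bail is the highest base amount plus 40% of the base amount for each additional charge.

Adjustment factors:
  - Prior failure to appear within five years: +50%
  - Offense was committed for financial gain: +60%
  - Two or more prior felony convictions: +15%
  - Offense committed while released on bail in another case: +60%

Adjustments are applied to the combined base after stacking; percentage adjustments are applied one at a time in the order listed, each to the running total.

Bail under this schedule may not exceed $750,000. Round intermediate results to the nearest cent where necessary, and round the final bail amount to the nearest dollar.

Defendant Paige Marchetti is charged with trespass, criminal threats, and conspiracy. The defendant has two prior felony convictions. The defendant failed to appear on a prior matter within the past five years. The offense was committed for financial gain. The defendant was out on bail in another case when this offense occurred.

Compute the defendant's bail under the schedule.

$66,726

Base amounts from the schedule: trespass $5,000; criminal threats $8,400; conspiracy $9,750.
Stacking rule: highest base plus 40% of each additional charge. Highest is conspiracy at $9,750. Additional: $5,000 × 40% = $2,000; $8,400 × 40% = $3,360. Combined base = $9,750 + $5,360 = $15,110.
Prior failure to appear within five years (+50%): $15,110 × 1.5 = $22,665.
Offense was committed for financial gain (+60%): $22,665 × 1.6 = $36,264.
Two or more prior felony convictions (+15%): $36,264 × 1.15 = $41,703.60.
Offense committed while released on bail in another case (+60%): $41,703.60 × 1.6 = $66,725.76.
$66,725.76 is within the $750,000 maximum.
Rounded to the nearest dollar: $66,726.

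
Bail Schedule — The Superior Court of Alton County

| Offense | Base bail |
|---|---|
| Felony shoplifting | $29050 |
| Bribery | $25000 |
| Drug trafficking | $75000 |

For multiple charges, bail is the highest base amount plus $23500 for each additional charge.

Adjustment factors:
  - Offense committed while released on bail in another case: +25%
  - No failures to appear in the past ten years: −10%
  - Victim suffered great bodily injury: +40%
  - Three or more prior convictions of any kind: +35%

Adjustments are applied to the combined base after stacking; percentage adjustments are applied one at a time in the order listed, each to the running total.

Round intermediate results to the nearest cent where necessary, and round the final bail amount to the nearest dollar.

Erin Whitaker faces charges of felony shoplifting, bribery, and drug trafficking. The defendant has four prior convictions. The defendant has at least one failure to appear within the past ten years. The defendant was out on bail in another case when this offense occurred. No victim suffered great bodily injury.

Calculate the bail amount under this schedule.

Base amounts from the schedule: felony shoplifting $29050; bribery $25000; drug trafficking $75000.
Stacking rule: highest base plus $23500 per additional charge. Highest is drug trafficking at $75000; 2 additional charges → +$47000. Combined base = $122000.
Offense committed while released on bail in another case (+25%): $122000 × 1.25 = $152500.
Three or more prior convictions of any kind (+35%): $152500 × 1.35 = $205875.

$205875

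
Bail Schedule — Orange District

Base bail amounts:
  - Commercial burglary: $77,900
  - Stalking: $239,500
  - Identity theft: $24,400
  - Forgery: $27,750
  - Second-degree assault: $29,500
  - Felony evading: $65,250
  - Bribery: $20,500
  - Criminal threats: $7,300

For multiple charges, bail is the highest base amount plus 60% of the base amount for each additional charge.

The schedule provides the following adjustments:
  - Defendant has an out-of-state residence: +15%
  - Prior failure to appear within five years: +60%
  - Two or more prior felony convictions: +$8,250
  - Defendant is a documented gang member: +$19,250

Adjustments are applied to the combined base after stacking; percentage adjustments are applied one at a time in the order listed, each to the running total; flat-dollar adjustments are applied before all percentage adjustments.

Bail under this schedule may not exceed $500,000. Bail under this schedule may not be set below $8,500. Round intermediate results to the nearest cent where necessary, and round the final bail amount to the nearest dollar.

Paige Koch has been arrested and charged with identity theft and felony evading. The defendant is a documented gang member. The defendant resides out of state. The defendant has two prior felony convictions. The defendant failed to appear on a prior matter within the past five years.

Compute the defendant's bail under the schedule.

$197,598

Base amounts from the schedule: identity theft $24,400; felony evading $65,250.
Stacking rule: highest base plus 60% of each additional charge. Highest is felony evading at $65,250. Additional: $24,400 × 60% = $14,640. Combined base = $65,250 + $14,640 = $79,890.
Two or more prior felony convictions (+$8,250 flat): $79,890 + $8,250 = $88,140.
Defendant is a documented gang member (+$19,250 flat): $88,140 + $19,250 = $107,390.
Defendant has an out-of-state residence (+15%): $107,390 × 1.15 = $123,498.50.
Prior failure to appear within five years (+60%): $123,498.50 × 1.6 = $197,597.60.
$197,597.60 is within the $500,000 maximum.
$197,597.60 is at or above the $8,500 minimum.
Rounded to the nearest dollar: $197,598.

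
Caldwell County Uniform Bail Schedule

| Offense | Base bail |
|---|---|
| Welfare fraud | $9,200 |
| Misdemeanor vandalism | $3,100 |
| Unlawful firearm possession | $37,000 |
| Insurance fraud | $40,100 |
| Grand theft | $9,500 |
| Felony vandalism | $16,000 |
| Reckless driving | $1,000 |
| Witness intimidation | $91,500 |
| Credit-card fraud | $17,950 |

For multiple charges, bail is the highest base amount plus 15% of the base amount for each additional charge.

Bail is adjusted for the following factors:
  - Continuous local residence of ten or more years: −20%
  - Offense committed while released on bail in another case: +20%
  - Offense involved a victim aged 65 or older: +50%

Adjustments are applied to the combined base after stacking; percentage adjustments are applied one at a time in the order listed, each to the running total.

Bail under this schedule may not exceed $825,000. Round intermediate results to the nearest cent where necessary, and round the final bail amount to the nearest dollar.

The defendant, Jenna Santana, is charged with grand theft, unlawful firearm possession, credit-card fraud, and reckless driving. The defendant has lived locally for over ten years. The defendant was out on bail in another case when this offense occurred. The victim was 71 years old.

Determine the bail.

Base amounts from the schedule: grand theft $9,500; unlawful firearm possession $37,000; credit-card fraud $17,950; reckless driving $1,000.
Stacking rule: highest base plus 15% of each additional charge. Highest is unlawful firearm possession at $37,000. Additional: $9,500 × 15% = $1,425; $17,950 × 15% = $2,692.50; $1,000 × 15% = $150. Combined base = $37,000 + $4,267.50 = $41,267.50.
Continuous local residence of ten or more years (−20%): $41,267.50 × 0.8 = $33,014.
Offense committed while released on bail in another case (+20%): $33,014 × 1.2 = $39,616.80.
Offense involved a victim aged 65 or older (+50%): $39,616.80 × 1.5 = $59,425.20.
$59,425.20 is within the $825,000 maximum.
Rounded to the nearest dollar: $59,425.

$59,425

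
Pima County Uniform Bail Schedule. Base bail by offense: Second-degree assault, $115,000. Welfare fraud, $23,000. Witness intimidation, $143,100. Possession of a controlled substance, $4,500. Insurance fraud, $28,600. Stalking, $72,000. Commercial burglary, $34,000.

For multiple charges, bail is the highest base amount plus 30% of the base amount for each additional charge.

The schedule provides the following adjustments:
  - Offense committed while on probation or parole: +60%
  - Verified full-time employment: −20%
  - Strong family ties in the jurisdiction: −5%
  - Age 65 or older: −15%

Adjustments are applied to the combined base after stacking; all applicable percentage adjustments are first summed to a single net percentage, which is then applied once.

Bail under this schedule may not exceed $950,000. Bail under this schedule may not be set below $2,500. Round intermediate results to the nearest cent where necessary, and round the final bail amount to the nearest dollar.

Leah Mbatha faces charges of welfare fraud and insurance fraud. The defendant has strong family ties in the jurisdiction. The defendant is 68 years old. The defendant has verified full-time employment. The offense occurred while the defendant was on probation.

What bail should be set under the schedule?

Base amounts from the schedule: welfare fraud $23,000; insurance fraud $28,600.
Stacking rule: highest base plus 30% of each additional charge. Highest is insurance fraud at $28,600. Additional: $23,000 × 30% = $6,900. Combined base = $28,600 + $6,900 = $35,500.
Net percentage adjustment: +60% −20% −5% −15% = +20%. $35,500 × 1.2 = $42,600.
$42,600 is within the $950,000 maximum.
$42,600 is at or above the $2,500 minimum.

$42,600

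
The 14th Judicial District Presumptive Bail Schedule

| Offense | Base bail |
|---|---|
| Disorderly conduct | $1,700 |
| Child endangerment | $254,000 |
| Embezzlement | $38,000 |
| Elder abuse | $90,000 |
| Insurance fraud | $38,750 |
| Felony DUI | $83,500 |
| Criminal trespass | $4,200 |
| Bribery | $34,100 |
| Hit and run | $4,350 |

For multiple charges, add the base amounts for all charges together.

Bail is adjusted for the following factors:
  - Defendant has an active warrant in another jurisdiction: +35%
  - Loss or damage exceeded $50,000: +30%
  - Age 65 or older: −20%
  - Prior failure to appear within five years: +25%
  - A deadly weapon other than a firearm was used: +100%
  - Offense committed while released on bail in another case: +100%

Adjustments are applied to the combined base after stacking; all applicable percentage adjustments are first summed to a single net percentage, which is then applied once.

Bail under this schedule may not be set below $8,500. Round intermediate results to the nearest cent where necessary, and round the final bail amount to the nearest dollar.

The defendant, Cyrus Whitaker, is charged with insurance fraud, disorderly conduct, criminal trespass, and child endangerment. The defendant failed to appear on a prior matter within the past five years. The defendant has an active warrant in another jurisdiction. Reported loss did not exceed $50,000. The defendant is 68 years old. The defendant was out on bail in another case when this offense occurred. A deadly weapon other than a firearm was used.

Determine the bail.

$1,015,410

Base amounts from the schedule: insurance fraud $38,750; disorderly conduct $1,700; criminal trespass $4,200; child endangerment $254,000.
Stacking rule: sum of all bases. $38,750 + $1,700 + $4,200 + $254,000 = $298,650.
Net percentage adjustment: +35% −20% +25% +100% +100% = +240%. $298,650 × 3.4 = $1,015,410.
$1,015,410 is at or above the $8,500 minimum.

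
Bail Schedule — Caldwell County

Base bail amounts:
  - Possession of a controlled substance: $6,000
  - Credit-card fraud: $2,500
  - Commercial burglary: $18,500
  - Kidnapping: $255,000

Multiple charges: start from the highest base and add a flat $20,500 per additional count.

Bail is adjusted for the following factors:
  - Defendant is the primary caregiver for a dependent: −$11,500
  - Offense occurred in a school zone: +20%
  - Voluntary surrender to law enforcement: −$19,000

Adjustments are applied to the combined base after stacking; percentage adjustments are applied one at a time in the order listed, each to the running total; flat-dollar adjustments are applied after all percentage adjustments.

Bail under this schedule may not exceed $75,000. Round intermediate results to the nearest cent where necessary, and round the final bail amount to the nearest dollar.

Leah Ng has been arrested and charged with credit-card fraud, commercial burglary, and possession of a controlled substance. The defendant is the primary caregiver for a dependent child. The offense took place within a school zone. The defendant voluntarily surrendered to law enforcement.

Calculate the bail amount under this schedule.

Base amounts from the schedule: credit-card fraud $2,500; commercial burglary $18,500; possession of a controlled substance $6,000.
Stacking rule: highest base plus $20,500 per additional charge. Highest is commercial burglary at $18,500; 2 additional charges → +$41,000. Combined base = $59,500.
Offense occurred in a school zone (+20%): $59,500 × 1.2 = $71,400.
Defendant is the primary caregiver for a dependent (−$11,500 flat): $71,400 − $11,500 = $59,900.
Voluntary surrender to law enforcement (−$19,000 flat): $59,900 − $19,000 = $40,900.
$40,900 is within the $75,000 maximum.

$40,900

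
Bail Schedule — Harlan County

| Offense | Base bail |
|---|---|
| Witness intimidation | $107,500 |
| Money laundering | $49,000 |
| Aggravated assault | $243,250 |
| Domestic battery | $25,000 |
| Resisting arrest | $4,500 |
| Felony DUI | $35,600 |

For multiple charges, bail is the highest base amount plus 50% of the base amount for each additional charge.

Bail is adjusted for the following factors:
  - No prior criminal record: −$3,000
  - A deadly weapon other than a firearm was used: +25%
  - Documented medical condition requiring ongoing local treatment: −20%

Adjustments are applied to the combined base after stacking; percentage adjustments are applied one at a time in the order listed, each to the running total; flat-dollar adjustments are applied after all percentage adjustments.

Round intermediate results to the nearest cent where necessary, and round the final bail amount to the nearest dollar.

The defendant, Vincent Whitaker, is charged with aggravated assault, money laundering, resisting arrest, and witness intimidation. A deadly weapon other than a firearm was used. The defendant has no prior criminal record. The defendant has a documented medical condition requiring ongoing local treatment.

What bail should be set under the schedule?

$320,750

Base amounts from the schedule: aggravated assault $243,250; money laundering $49,000; resisting arrest $4,500; witness intimidation $107,500.
Stacking rule: highest base plus 50% of each additional charge. Highest is aggravated assault at $243,250. Additional: $49,000 × 50% = $24,500; $4,500 × 50% = $2,250; $107,500 × 50% = $53,750. Combined base = $243,250 + $80,500 = $323,750.
A deadly weapon other than a firearm was used (+25%): $323,750 × 1.25 = $404,687.50.
Documented medical condition requiring ongoing local treatment (−20%): $404,687.50 × 0.8 = $323,750.
No prior criminal record (−$3,000 flat): $323,750 − $3,000 = $320,750.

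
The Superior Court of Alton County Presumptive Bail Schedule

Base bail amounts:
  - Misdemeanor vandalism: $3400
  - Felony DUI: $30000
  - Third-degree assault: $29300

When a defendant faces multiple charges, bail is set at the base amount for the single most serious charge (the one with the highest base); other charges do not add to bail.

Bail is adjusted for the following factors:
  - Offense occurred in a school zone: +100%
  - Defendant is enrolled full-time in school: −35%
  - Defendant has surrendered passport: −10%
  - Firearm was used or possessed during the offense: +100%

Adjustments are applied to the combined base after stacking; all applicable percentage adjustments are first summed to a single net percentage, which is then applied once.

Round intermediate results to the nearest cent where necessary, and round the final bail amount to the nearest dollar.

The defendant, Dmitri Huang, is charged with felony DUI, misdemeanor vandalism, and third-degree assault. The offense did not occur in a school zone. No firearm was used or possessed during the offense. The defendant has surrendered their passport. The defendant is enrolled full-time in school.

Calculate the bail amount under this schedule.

$16500

Base amounts from the schedule: felony DUI $30000; misdemeanor vandalism $3400; third-degree assault $29300.
Stacking rule: use the highest base only. Highest is felony DUI at $30000. Combined base = $30000.
Net percentage adjustment: −35% −10% = −45%. $30000 × 0.55 = $16500.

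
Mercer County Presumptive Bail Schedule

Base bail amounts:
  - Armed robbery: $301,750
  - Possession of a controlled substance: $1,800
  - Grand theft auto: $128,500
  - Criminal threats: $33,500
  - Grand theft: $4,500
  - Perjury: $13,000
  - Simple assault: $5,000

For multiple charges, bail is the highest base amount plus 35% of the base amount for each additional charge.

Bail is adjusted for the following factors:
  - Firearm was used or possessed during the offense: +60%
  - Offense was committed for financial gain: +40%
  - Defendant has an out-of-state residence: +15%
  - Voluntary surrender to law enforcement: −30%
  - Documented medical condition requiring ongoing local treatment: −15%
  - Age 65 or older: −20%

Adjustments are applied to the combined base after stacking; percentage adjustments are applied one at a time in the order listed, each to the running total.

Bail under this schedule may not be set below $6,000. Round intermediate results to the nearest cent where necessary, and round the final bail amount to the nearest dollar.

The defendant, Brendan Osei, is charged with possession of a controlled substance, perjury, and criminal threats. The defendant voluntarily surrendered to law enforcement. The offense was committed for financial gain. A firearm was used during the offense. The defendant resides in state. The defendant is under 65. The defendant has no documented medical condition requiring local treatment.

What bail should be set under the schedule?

$60,650

Base amounts from the schedule: possession of a controlled substance $1,800; perjury $13,000; criminal threats $33,500.
Stacking rule: highest base plus 35% of each additional charge. Highest is criminal threats at $33,500. Additional: $1,800 × 35% = $630; $13,000 × 35% = $4,550. Combined base = $33,500 + $5,180 = $38,680.
Firearm was used or possessed during the offense (+60%): $38,680 × 1.6 = $61,888.
Offense was committed for financial gain (+40%): $61,888 × 1.4 = $86,643.20.
Voluntary surrender to law enforcement (−30%): $86,643.20 × 0.7 = $60,650.24.
$60,650.24 is at or above the $6,000 minimum.
Rounded to the nearest dollar: $60,650.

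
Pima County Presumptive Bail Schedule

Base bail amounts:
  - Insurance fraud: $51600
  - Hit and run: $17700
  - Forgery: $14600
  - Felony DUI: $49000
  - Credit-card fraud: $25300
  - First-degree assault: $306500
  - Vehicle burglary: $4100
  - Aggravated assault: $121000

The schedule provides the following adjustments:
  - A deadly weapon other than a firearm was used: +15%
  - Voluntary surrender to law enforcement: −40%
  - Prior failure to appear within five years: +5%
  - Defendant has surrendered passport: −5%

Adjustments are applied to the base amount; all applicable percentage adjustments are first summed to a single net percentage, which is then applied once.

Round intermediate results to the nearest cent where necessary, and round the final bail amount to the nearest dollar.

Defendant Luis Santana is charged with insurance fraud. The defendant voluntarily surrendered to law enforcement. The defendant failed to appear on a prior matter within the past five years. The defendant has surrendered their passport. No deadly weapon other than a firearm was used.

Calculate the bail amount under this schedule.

$30960

Base amounts from the schedule: insurance fraud $51600.
Single charge. Combined base = $51600.
Net percentage adjustment: −40% +5% −5% = −40%. $51600 × 0.6 = $30960.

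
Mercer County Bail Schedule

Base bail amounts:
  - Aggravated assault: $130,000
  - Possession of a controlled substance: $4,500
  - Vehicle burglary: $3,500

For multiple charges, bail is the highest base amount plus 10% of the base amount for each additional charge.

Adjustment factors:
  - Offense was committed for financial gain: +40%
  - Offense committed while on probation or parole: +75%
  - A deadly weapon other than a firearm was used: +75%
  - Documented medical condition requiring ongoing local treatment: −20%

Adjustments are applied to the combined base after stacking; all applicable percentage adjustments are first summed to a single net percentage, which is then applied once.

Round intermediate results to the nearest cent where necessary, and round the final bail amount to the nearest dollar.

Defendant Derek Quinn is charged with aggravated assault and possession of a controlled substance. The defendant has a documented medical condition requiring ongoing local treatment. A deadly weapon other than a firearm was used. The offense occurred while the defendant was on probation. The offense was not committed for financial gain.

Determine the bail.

Base amounts from the schedule: aggravated assault $130,000; possession of a controlled substance $4,500.
Stacking rule: highest base plus 10% of each additional charge. Highest is aggravated assault at $130,000. Additional: $4,500 × 10% = $450. Combined base = $130,000 + $450 = $130,450.
Net percentage adjustment: +75% +75% −20% = +130%. $130,450 × 2.3 = $300,035.

$300,035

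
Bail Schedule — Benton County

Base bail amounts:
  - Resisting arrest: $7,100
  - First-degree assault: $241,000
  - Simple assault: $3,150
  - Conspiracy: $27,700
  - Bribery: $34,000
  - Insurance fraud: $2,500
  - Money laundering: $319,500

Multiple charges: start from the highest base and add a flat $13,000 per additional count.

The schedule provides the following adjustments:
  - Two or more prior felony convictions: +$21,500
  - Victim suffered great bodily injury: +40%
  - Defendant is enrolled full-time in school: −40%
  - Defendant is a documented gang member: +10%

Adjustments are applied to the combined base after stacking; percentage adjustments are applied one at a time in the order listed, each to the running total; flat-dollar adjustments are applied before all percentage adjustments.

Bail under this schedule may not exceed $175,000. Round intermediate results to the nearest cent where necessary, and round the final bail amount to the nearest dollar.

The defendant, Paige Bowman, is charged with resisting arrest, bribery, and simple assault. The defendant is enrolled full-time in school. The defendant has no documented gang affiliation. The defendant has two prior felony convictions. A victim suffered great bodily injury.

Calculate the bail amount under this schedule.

Base amounts from the schedule: resisting arrest $7,100; bribery $34,000; simple assault $3,150.
Stacking rule: highest base plus $13,000 per additional charge. Highest is bribery at $34,000; 2 additional charges → +$26,000. Combined base = $60,000.
Two or more prior felony convictions (+$21,500 flat): $60,000 + $21,500 = $81,500.
Victim suffered great bodily injury (+40%): $81,500 × 1.4 = $114,100.
Defendant is enrolled full-time in school (−40%): $114,100 × 0.6 = $68,460.
$68,460 is within the $175,000 maximum.

$68,460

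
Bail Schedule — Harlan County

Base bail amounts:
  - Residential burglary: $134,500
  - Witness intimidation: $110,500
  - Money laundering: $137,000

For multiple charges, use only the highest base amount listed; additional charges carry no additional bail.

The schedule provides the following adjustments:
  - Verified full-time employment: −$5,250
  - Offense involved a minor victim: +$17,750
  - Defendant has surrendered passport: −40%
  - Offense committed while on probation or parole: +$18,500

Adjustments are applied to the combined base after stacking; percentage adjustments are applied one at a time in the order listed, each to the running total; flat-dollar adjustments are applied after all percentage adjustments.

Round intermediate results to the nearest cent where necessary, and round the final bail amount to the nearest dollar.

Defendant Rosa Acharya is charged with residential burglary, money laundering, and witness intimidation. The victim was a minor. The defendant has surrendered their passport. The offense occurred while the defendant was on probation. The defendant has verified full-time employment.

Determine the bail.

Base amounts from the schedule: residential burglary $134,500; money laundering $137,000; witness intimidation $110,500.
Stacking rule: use the highest base only. Highest is money laundering at $137,000. Combined base = $137,000.
Defendant has surrendered passport (−40%): $137,000 × 0.6 = $82,200.
Verified full-time employment (−$5,250 flat): $82,200 − $5,250 = $76,950.
Offense involved a minor victim (+$17,750 flat): $76,950 + $17,750 = $94,700.
Offense committed while on probation or parole (+$18,500 flat): $94,700 + $18,500 = $113,200.

$113,200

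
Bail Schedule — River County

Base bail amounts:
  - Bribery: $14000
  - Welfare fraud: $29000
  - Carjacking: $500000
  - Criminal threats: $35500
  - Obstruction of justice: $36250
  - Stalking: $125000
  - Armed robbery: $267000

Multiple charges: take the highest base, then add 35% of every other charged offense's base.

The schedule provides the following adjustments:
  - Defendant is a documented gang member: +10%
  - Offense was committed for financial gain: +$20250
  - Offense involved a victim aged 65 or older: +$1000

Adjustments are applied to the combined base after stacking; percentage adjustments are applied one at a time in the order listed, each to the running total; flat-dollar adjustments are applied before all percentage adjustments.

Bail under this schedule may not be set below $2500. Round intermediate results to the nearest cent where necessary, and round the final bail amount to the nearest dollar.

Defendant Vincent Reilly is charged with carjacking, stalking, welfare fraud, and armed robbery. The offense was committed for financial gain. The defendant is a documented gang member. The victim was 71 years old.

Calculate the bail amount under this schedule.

$735460

Base amounts from the schedule: carjacking $500000; stalking $125000; welfare fraud $29000; armed robbery $267000.
Stacking rule: highest base plus 35% of each additional charge. Highest is carjacking at $500000. Additional: $125000 × 35% = $43750; $29000 × 35% = $10150; $267000 × 35% = $93450. Combined base = $500000 + $147350 = $647350.
Offense was committed for financial gain (+$20250 flat): $647350 + $20250 = $667600.
Offense involved a victim aged 65 or older (+$1000 flat): $667600 + $1000 = $668600.
Defendant is a documented gang member (+10%): $668600 × 1.1 = $735460.
$735460 is at or above the $2500 minimum.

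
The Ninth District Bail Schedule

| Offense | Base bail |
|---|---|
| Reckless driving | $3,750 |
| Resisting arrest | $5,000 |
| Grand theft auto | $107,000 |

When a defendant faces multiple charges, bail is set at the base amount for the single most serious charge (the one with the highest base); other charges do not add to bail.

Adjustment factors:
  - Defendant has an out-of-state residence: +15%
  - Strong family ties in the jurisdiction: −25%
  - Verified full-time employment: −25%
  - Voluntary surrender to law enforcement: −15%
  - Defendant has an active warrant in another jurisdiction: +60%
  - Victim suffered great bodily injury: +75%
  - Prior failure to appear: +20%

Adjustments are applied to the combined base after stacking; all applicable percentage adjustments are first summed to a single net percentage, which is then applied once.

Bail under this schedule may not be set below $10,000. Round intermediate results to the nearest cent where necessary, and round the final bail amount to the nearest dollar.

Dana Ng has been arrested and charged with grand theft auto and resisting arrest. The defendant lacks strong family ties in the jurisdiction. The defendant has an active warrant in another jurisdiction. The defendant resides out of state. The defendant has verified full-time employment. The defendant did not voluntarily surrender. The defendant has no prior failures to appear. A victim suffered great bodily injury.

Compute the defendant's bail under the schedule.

$240,750

Base amounts from the schedule: grand theft auto $107,000; resisting arrest $5,000.
Stacking rule: use the highest base only. Highest is grand theft auto at $107,000. Combined base = $107,000.
Net percentage adjustment: +15% −25% +60% +75% = +125%. $107,000 × 2.25 = $240,750.
$240,750 is at or above the $10,000 minimum.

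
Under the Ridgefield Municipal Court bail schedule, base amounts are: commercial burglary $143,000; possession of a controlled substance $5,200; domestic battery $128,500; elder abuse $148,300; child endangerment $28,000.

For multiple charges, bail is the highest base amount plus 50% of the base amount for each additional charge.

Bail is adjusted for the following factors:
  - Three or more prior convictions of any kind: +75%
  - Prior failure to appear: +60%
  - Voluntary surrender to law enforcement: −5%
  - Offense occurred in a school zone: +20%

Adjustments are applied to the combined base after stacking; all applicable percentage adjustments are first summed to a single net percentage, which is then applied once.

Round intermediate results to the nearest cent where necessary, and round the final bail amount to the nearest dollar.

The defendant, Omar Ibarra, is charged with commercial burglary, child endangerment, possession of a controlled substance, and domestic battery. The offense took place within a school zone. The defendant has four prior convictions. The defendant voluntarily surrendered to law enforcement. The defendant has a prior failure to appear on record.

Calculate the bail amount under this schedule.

$559,625

Base amounts from the schedule: commercial burglary $143,000; child endangerment $28,000; possession of a controlled substance $5,200; domestic battery $128,500.
Stacking rule: highest base plus 50% of each additional charge. Highest is commercial burglary at $143,000. Additional: $28,000 × 50% = $14,000; $5,200 × 50% = $2,600; $128,500 × 50% = $64,250. Combined base = $143,000 + $80,850 = $223,850.
Net percentage adjustment: +75% +60% −5% +20% = +150%. $223,850 × 2.5 = $559,625.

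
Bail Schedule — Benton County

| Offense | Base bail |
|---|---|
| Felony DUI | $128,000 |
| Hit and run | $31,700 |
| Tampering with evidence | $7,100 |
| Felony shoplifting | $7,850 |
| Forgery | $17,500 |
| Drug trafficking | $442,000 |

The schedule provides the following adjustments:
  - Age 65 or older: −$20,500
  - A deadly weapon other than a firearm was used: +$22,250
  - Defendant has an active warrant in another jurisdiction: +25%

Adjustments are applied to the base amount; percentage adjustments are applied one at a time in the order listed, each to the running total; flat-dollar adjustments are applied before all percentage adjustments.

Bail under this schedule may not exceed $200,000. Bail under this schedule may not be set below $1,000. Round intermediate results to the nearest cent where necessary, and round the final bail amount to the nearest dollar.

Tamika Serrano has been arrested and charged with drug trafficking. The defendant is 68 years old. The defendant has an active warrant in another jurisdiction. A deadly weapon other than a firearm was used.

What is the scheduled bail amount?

Base amounts from the schedule: drug trafficking $442,000.
Single charge. Combined base = $442,000.
Age 65 or older (−$20,500 flat): $442,000 − $20,500 = $421,500.
A deadly weapon other than a firearm was used (+$22,250 flat): $421,500 + $22,250 = $443,750.
Defendant has an active warrant in another jurisdiction (+25%): $443,750 × 1.25 = $554,687.50.
Result $554,687.50 exceeds the maximum of $200,000; bail is capped at $200,000.
$200,000 is at or above the $1,000 minimum.

$200,000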